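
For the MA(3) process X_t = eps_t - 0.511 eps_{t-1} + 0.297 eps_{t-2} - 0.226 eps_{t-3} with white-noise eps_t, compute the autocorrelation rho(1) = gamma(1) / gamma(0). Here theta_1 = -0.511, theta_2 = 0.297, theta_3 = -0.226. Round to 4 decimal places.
\rho(1) = -0.5212

For an MA(q) process with theta_0 = 1, the autocovariance is
  gamma(k) = sigma^2 * sum_{i=0..q-k} theta_i * theta_{i+k},
and rho(k) = gamma(k) / gamma(0). Sigma^2 cancels.
  numerator   = (1)*(-0.511) + (-0.511)*(0.297) + (0.297)*(-0.226) = -0.729889.
  denominator = (1)^2 + (-0.511)^2 + (0.297)^2 + (-0.226)^2 = 1.400406.
  rho(1) = -0.729889 / 1.400406 = -0.5212.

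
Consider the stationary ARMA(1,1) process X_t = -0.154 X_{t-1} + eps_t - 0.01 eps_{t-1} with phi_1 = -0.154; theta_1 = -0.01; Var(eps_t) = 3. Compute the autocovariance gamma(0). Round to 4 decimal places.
\gamma(0) = 3.0826

Multiply the model equation by X_{t-k} and take expectations. With theta_0 = psi_0 = 1 and psi_j the MA(infinity) weights, this gives
  gamma(k) - sum_i phi_i gamma(k-i) = c_k,
  c_k = sigma^2 * sum_{j=k..q} theta_j psi_{j-k}   (c_k = 0 for k > q),
using gamma(-m) = gamma(m).
psi-weights needed (psi_j = theta_j + sum_i phi_i psi_{j-i}):
  psi_1 = theta_1 + phi_1 = -0.01 + (-0.154) = -0.164
Right-hand sides:
  c_0 = sigma^2 (1 + theta_1 psi_1) = 3 * (1 + (-0.01)(-0.164)) = 3 * 1.00164 = 3.00492
  c_1 = sigma^2 theta_1 = 3 * (-0.01) = -0.03
  c_2 = 0
Equations for k = 0 and k = 1 (AR order 1):
  gamma(0) = phi_1 gamma(1) + c_0
  gamma(1) = phi_1 gamma(0) + c_1
Substituting the second into the first: gamma(0) (1 - phi_1^2) = c_0 + phi_1 c_1, so
  gamma(0) = (c_0 + phi_1 c_1) / (1 - phi_1^2) = (3.00492 + (-0.154)(-0.03)) / (1 - (-0.154)^2) = 3.00954 / 0.976284 = 3.082648.
Therefore gamma(0) = 3.0826 (to 4 decimal places).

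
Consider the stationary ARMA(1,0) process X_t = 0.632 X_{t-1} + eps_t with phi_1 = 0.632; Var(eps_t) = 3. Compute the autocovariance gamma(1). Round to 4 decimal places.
\gamma(1) = 3.1570

Multiply the model equation by X_{t-k} and take expectations. With theta_0 = psi_0 = 1 and psi_j the MA(infinity) weights, this gives
  gamma(k) - sum_i phi_i gamma(k-i) = c_k,
  c_k = sigma^2 * sum_{j=k..q} theta_j psi_{j-k}   (c_k = 0 for k > q),
using gamma(-m) = gamma(m).
Pure AR (q = 0): c_0 = sigma^2 = 3, c_k = 0 for k >= 1.
Equations for k = 0 and k = 1 (AR order 1):
  gamma(0) = phi_1 gamma(1) + c_0
  gamma(1) = phi_1 gamma(0) + c_1
Substituting the second into the first: gamma(0) (1 - phi_1^2) = c_0 + phi_1 c_1, so
  gamma(0) = c_0 / (1 - phi_1^2) = 3 / (1 - (0.632)^2) = 3 / 0.600576 = 4.995205.
  gamma(1) = phi_1 gamma(0) = (0.632)(4.995205) = 3.156969.
Therefore gamma(1) = 3.1570 (to 4 decimal places).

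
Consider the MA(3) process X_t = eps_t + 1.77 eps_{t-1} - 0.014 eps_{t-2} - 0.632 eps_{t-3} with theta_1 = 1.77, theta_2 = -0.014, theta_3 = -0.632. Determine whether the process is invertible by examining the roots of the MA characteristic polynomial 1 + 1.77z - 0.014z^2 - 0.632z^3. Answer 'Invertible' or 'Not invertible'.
\text{Not invertible}

The MA(q) characteristic polynomial is P(z) = 1 + 1.77z - 0.014z^2 - 0.632z^3.
Invertibility requires all roots to lie outside the unit circle, i.e. |z| > 1 for every root.
Degree 3: look for a simple real root z0 first, then factor out (1 - z/z0) and solve the remaining quadratic.
Testing z0 = -1.25: P(-1.25) = 1 + (1.77)(-1.25) + (-0.014)(-1.25)^2 + (-0.632)(-1.25)^3
  = 1 + (-2.2125) + (-0.021875) + (1.234375) = 0.  So z_0 = -1.25 is a root, |z_0| = 1.25.
Divide out the factor (1 + 0.8 z) = (1 - z/z0) (since 1/z0 = -0.8):
  P(z) = (1 + 0.8 z)(1 + (0.97) z + (-0.79) z^2)
  [check: z-coef 0.97 - (-0.8) = 1.77; z^2-coef -0.79 - (-0.8)(0.97) = -0.014; z^3-coef -(-0.8)(-0.79) = -0.632.]
Remaining roots from the quadratic factor 1 + (0.97) z + (-0.79) z^2:
  Set 1 + (0.97) z + (-0.79) z^2 = 0, i.e. a z^2 + b z + c = 0 with a = -0.79, b = 0.97, c = 1.
  Discriminant D = b^2 - 4ac = (0.97)^2 - 4*(-0.79)*1 = 0.9409 - (-3.16) = 4.1009.
  D >= 0, so the roots are real: z = (-b +/- sqrt(D)) / (2a) = (-0.97 +/- 2.025068) / (-1.58).
    z_1 = (-0.97 + 2.025068) / (-1.58) = -0.6678,   |z_1| = 0.6678.
    z_2 = (-0.97 - 2.025068) / (-1.58) = 1.8956,   |z_2| = 1.8956.
Moduli of all roots: 1.2500, 0.6678, 1.8956.
All moduli strictly greater than 1? No.
Verdict: Not invertible.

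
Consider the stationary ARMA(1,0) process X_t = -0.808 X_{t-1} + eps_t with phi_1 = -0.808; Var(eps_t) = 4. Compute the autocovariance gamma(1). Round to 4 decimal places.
\gamma(1) = -9.3105

Multiply the model equation by X_{t-k} and take expectations. With theta_0 = psi_0 = 1 and psi_j the MA(infinity) weights, this gives
  gamma(k) - sum_i phi_i gamma(k-i) = c_k,
  c_k = sigma^2 * sum_{j=k..q} theta_j psi_{j-k}   (c_k = 0 for k > q),
using gamma(-m) = gamma(m).
Pure AR (q = 0): c_0 = sigma^2 = 4, c_k = 0 for k >= 1.
Equations for k = 0 and k = 1 (AR order 1):
  gamma(0) = phi_1 gamma(1) + c_0
  gamma(1) = phi_1 gamma(0) + c_1
Substituting the second into the first: gamma(0) (1 - phi_1^2) = c_0 + phi_1 c_1, so
  gamma(0) = c_0 / (1 - phi_1^2) = 4 / (1 - (-0.808)^2) = 4 / 0.347136 = 11.522861.
  gamma(1) = phi_1 gamma(0) = (-0.808)(11.522861) = -9.310472.
Therefore gamma(1) = -9.3105 (to 4 decimal places).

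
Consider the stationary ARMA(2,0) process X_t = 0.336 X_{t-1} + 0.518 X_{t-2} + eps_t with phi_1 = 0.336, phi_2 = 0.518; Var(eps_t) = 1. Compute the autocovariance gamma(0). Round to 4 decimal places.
\gamma(0) = 2.6587

Multiply the model equation by X_{t-k} and take expectations. With theta_0 = psi_0 = 1 and psi_j the MA(infinity) weights, this gives
  gamma(k) - sum_i phi_i gamma(k-i) = c_k,
  c_k = sigma^2 * sum_{j=k..q} theta_j psi_{j-k}   (c_k = 0 for k > q),
using gamma(-m) = gamma(m).
Pure AR (q = 0): c_0 = sigma^2 = 1, c_k = 0 for k >= 1.
Equations for k = 0, 1, 2 (AR order 2, c_2 = 0):
  (E0) gamma(0) = phi_1 gamma(1) + phi_2 gamma(2) + c_0
  (E1) gamma(1) = phi_1 gamma(0) + phi_2 gamma(1) + c_1
  (E2) gamma(2) = phi_1 gamma(1) + phi_2 gamma(0)
From (E1): gamma(1) = A gamma(0) + B with
  A = phi_1 / (1 - phi_2) = 0.336 / 0.482 = 0.697095,   B = c_1 / (1 - phi_2) = 0 / 0.482 = 0.
Insert (E2) into (E0): gamma(0) (1 - phi_2^2) = phi_1 (1 + phi_2) gamma(1) + c_0.
  phi_1 (1 + phi_2) = (0.336)(1.518) = 0.510048,   1 - phi_2^2 = 0.731676.
Replace gamma(1) by A gamma(0) + B and collect gamma(0):
  gamma(0) [0.731676 - (0.510048)(0.697095)] = c_0 = 1
  gamma(0) * 0.376124 = 1
  gamma(0) = 1 / 0.376124 = 2.658699.
Therefore gamma(0) = 2.6587 (to 4 decimal places).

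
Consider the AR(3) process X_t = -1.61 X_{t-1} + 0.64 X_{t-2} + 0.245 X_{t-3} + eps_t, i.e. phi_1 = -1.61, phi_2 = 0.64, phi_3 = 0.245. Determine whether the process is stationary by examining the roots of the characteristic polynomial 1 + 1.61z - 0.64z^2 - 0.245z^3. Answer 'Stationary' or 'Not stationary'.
\text{Not stationary}

The AR(p) characteristic polynomial is P(z) = 1 + 1.61z - 0.64z^2 - 0.245z^3.
Stationarity requires all roots to lie outside the unit circle, i.e. |z| > 1 for every root.
Degree 3: look for a simple real root z0 first, then factor out (1 - z/z0) and solve the remaining quadratic.
Testing z0 = -4: P(-4) = 1 + (1.61)(-4) + (-0.64)(-4)^2 + (-0.245)(-4)^3
  = 1 + (-6.44) + (-10.24) + (15.68) = 0.  So z_0 = -4 is a root, |z_0| = 4.
Divide out the factor (1 + 0.25 z) = (1 - z/z0) (since 1/z0 = -0.25):
  P(z) = (1 + 0.25 z)(1 + (1.36) z + (-0.98) z^2)
  [check: z-coef 1.36 - (-0.25) = 1.61; z^2-coef -0.98 - (-0.25)(1.36) = -0.64; z^3-coef -(-0.25)(-0.98) = -0.245.]
Remaining roots from the quadratic factor 1 + (1.36) z + (-0.98) z^2:
  Set 1 + (1.36) z + (-0.98) z^2 = 0, i.e. a z^2 + b z + c = 0 with a = -0.98, b = 1.36, c = 1.
  Discriminant D = b^2 - 4ac = (1.36)^2 - 4*(-0.98)*1 = 1.8496 - (-3.92) = 5.7696.
  D >= 0, so the roots are real: z = (-b +/- sqrt(D)) / (2a) = (-1.36 +/- 2.401999) / (-1.96).
    z_1 = (-1.36 + 2.401999) / (-1.96) = -0.5316,   |z_1| = 0.5316.
    z_2 = (-1.36 - 2.401999) / (-1.96) = 1.9194,   |z_2| = 1.9194.
Moduli of all roots: 4.0000, 0.5316, 1.9194.
All moduli strictly greater than 1? No.
Verdict: Not stationary.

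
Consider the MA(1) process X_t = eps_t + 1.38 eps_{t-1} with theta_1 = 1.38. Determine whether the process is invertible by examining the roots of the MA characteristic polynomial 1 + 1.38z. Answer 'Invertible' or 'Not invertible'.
\text{Not invertible}

The MA(q) characteristic polynomial is P(z) = 1 + 1.38z.
Invertibility requires all roots to lie outside the unit circle, i.e. |z| > 1 for every root.
This is linear in z: 1 + (1.38) z = 0  =>  z = -1/(1.38) = -0.724638,  |z| = 0.724638.
Moduli of all roots: 0.7246.
All moduli strictly greater than 1? No.
Verdict: Not invertible.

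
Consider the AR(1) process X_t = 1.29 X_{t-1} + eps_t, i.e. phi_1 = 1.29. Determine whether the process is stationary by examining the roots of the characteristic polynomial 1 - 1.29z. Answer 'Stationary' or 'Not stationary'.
\text{Not stationary}

The AR(p) characteristic polynomial is P(z) = 1 - 1.29z.
Stationarity requires all roots to lie outside the unit circle, i.e. |z| > 1 for every root.
This is linear in z: 1 + (-1.29) z = 0  =>  z = -1/(-1.29) = 0.775194,  |z| = 0.775194.
Moduli of all roots: 0.7752.
All moduli strictly greater than 1? No.
Verdict: Not stationary.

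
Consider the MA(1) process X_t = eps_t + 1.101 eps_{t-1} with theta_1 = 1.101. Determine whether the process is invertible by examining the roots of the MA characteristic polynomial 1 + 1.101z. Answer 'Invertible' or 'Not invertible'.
\text{Not invertible}

The MA(q) characteristic polynomial is P(z) = 1 + 1.101z.
Invertibility requires all roots to lie outside the unit circle, i.e. |z| > 1 for every root.
This is linear in z: 1 + (1.101) z = 0  =>  z = -1/(1.101) = -0.908265,  |z| = 0.908265.
Moduli of all roots: 0.9083.
All moduli strictly greater than 1? No.
Verdict: Not invertible.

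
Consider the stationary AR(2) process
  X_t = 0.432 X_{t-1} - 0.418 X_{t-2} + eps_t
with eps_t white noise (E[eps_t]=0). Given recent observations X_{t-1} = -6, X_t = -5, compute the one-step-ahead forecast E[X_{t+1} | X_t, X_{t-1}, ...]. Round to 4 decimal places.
E[X_{t+1} \mid \mathcal F_t] = 0.3480

For an AR(p) model X_t = c + sum_i phi_i X_{t-i} + eps_t, the
one-step-ahead conditional mean is
  E[X_{t+1} | X_t, ...] = c + sum_i phi_i X_{t+1-i}.
Substitute known values:
  E[X_{t+1} | ...] = (0.432) * (-5) + (-0.418) * (-6)
                   = 0.3480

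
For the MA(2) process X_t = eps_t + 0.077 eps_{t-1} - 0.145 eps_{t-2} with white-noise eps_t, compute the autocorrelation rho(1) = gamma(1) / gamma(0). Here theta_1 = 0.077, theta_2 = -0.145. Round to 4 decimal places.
\rho(1) = 0.0641

For an MA(q) process with theta_0 = 1, the autocovariance is
  gamma(k) = sigma^2 * sum_{i=0..q-k} theta_i * theta_{i+k},
and rho(k) = gamma(k) / gamma(0). Sigma^2 cancels.
  numerator   = (1)*(0.077) + (0.077)*(-0.145) = 0.065835.
  denominator = (1)^2 + (0.077)^2 + (-0.145)^2 = 1.026954.
  rho(1) = 0.065835 / 1.026954 = 0.0641.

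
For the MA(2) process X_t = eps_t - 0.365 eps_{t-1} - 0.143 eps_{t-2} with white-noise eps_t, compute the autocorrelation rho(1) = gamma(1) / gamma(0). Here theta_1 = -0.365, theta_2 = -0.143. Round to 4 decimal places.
\rho(1) = -0.2711

For an MA(q) process with theta_0 = 1, the autocovariance is
  gamma(k) = sigma^2 * sum_{i=0..q-k} theta_i * theta_{i+k},
and rho(k) = gamma(k) / gamma(0). Sigma^2 cancels.
  numerator   = (1)*(-0.365) + (-0.365)*(-0.143) = -0.312805.
  denominator = (1)^2 + (-0.365)^2 + (-0.143)^2 = 1.153674.
  rho(1) = -0.312805 / 1.153674 = -0.2711.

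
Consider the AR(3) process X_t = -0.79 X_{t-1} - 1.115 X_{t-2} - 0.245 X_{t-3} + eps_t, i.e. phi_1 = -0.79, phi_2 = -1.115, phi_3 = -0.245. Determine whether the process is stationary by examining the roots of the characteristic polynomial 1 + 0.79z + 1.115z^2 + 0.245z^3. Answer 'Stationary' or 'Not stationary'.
\text{Stationary}

The AR(p) characteristic polynomial is P(z) = 1 + 0.79z + 1.115z^2 + 0.245z^3.
Stationarity requires all roots to lie outside the unit circle, i.e. |z| > 1 for every root.
Degree 3: look for a simple real root z0 first, then factor out (1 - z/z0) and solve the remaining quadratic.
Testing z0 = -4: P(-4) = 1 + (0.79)(-4) + (1.115)(-4)^2 + (0.245)(-4)^3
  = 1 + (-3.16) + (17.84) + (-15.68) = 0.  So z_0 = -4 is a root, |z_0| = 4.
Divide out the factor (1 + 0.25 z) = (1 - z/z0) (since 1/z0 = -0.25):
  P(z) = (1 + 0.25 z)(1 + (0.54) z + (0.98) z^2)
  [check: z-coef 0.54 - (-0.25) = 0.79; z^2-coef 0.98 - (-0.25)(0.54) = 1.115; z^3-coef -(-0.25)(0.98) = 0.245.]
Remaining roots from the quadratic factor 1 + (0.54) z + (0.98) z^2:
  Set 1 + (0.54) z + (0.98) z^2 = 0, i.e. a z^2 + b z + c = 0 with a = 0.98, b = 0.54, c = 1.
  Discriminant D = b^2 - 4ac = (0.54)^2 - 4*(0.98)*1 = 0.2916 - (3.92) = -3.6284.
  D < 0, so the roots are the complex-conjugate pair z = (-b +/- i sqrt(-D)) / (2a) = -0.2755 +/- 0.9719i.
  For a conjugate pair |z|^2 = z * conj(z) = (product of roots) = c/a = 1/(0.98) = 1.020408, so |z| = sqrt(1.020408) = 1.0102 for both roots.
Moduli of all roots: 4.0000, 1.0102, 1.0102.
All moduli strictly greater than 1? Yes.
Verdict: Stationary.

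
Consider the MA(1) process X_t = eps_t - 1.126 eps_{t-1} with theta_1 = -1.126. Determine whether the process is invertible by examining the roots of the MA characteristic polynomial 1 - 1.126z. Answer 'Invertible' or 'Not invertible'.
\text{Not invertible}

The MA(q) characteristic polynomial is P(z) = 1 - 1.126z.
Invertibility requires all roots to lie outside the unit circle, i.e. |z| > 1 for every root.
This is linear in z: 1 + (-1.126) z = 0  =>  z = -1/(-1.126) = 0.888099,  |z| = 0.888099.
Moduli of all roots: 0.8881.
All moduli strictly greater than 1? No.
Verdict: Not invertible.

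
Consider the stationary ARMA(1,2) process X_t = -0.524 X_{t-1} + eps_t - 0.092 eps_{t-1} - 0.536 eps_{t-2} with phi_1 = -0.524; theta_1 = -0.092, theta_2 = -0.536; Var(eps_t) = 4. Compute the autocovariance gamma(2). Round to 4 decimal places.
\gamma(2) = -1.0593

Multiply the model equation by X_{t-k} and take expectations. With theta_0 = psi_0 = 1 and psi_j the MA(infinity) weights, this gives
  gamma(k) - sum_i phi_i gamma(k-i) = c_k,
  c_k = sigma^2 * sum_{j=k..q} theta_j psi_{j-k}   (c_k = 0 for k > q),
using gamma(-m) = gamma(m).
psi-weights needed (psi_j = theta_j + sum_i phi_i psi_{j-i}):
  psi_1 = theta_1 + phi_1 = -0.092 + (-0.524) = -0.616
  psi_2 = theta_2 + phi_1 psi_1 = -0.536 + (-0.524)(-0.616) = -0.213216
Right-hand sides:
  c_0 = sigma^2 (1 + theta_1 psi_1 + theta_2 psi_2) = 4 * (1 + (-0.092)(-0.616) + (-0.536)(-0.213216)) = 4 * 1.170956 = 4.683823
  c_1 = sigma^2 (theta_1 + theta_2 psi_1) = 4 * (-0.092 + (-0.536)(-0.616)) = 0.952704
  c_2 = sigma^2 theta_2 = 4 * (-0.536) = -2.144
Equations for k = 0 and k = 1 (AR order 1):
  gamma(0) = phi_1 gamma(1) + c_0
  gamma(1) = phi_1 gamma(0) + c_1
Substituting the second into the first: gamma(0) (1 - phi_1^2) = c_0 + phi_1 c_1, so
  gamma(0) = (c_0 + phi_1 c_1) / (1 - phi_1^2) = (4.683823 + (-0.524)(0.952704)) / (1 - (-0.524)^2) = 4.184606 / 0.725424 = 5.768497.
  gamma(1) = phi_1 gamma(0) + c_1 = (-0.524)(5.768497) + (0.952704) = -2.069988.
For k = 2: gamma(2) = phi_1 gamma(1) + c_2
  = (-0.524)(-2.069988) + (-2.144) = -1.059326.
Therefore gamma(2) = -1.0593 (to 4 decimal places).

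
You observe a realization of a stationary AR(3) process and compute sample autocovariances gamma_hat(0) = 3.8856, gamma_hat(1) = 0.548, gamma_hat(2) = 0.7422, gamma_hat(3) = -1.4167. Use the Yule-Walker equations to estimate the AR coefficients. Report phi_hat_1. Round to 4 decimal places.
\hat\phi_{1} = 0.1920

The Yule-Walker equations for an AR(p) process read, in matrix form,
  Gamma_p phi = r_p,   with   (Gamma_p)_{ij} = gamma(|i - j|),
                       (r_p)_i = gamma(i),   i,j = 1..p.
Substitute the sample gammas (Toeplitz matrix and right-hand side of size 3):
  Gamma_p = [[3.8856, 0.548, 0.7422], [0.548, 3.8856, 0.548], [0.7422, 0.548, 3.8856]]
  r_p     = [0.548, 0.7422, -1.4167]
Written out (R1..R3):
  (R1) 3.8856 phi_1 + 0.548 phi_2 + 0.7422 phi_3 = 0.548
  (R2) 0.548 phi_1 + 3.8856 phi_2 + 0.548 phi_3 = 0.7422
  (R3) 0.7422 phi_1 + 0.548 phi_2 + 3.8856 phi_3 = -1.4167
Gaussian elimination:
  R2 <- R2 - (0.548/3.8856) R1 = R2 - (0.141034) R1:  3.808314 phi_2 + 0.443325 phi_3 = 0.664914
  R3 <- R3 - (0.7422/3.8856) R1 = R3 - (0.191013) R1:  0.443325 phi_2 + 3.74383 phi_3 = -1.521375
  R3 <- R3 - (0.443325/3.808314) R2 = R3 - (0.11641) R2:  3.692223 phi_3 = -1.598778
Back-substitution:
  phi_hat_3 = -1.598778 / 3.692223 = -0.433012
  phi_hat_2 = (0.664914 - (0.443325)(-0.433012)) / 3.808314 = 0.225002
  phi_hat_1 = (0.548 - (0.548)(0.225002) - (0.7422)(-0.433012)) / 3.8856 = 0.192012
So phi_hat = [0.1920, 0.2250, -0.4330].
Therefore phi_hat_1 = 0.1920.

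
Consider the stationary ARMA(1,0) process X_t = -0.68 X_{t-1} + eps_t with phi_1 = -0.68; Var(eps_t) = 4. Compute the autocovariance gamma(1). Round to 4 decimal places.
\gamma(1) = -5.0595

Multiply the model equation by X_{t-k} and take expectations. With theta_0 = psi_0 = 1 and psi_j the MA(infinity) weights, this gives
  gamma(k) - sum_i phi_i gamma(k-i) = c_k,
  c_k = sigma^2 * sum_{j=k..q} theta_j psi_{j-k}   (c_k = 0 for k > q),
using gamma(-m) = gamma(m).
Pure AR (q = 0): c_0 = sigma^2 = 4, c_k = 0 for k >= 1.
Equations for k = 0 and k = 1 (AR order 1):
  gamma(0) = phi_1 gamma(1) + c_0
  gamma(1) = phi_1 gamma(0) + c_1
Substituting the second into the first: gamma(0) (1 - phi_1^2) = c_0 + phi_1 c_1, so
  gamma(0) = c_0 / (1 - phi_1^2) = 4 / (1 - (-0.68)^2) = 4 / 0.5376 = 7.440476.
  gamma(1) = phi_1 gamma(0) = (-0.68)(7.440476) = -5.059524.
Therefore gamma(1) = -5.0595 (to 4 decimal places).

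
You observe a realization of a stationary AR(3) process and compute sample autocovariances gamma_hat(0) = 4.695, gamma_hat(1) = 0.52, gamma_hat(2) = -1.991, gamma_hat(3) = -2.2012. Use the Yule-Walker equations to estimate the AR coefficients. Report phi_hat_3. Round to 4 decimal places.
\hat\phi_{3} = -0.4430

The Yule-Walker equations for an AR(p) process read, in matrix form,
  Gamma_p phi = r_p,   with   (Gamma_p)_{ij} = gamma(|i - j|),
                       (r_p)_i = gamma(i),   i,j = 1..p.
Substitute the sample gammas (Toeplitz matrix and right-hand side of size 3):
  Gamma_p = [[4.695, 0.52, -1.991], [0.52, 4.695, 0.52], [-1.991, 0.52, 4.695]]
  r_p     = [0.52, -1.991, -2.2012]
Written out (R1..R3):
  (R1) 4.695 phi_1 + 0.52 phi_2 - 1.991 phi_3 = 0.52
  (R2) 0.52 phi_1 + 4.695 phi_2 + 0.52 phi_3 = -1.991
  (R3) -1.991 phi_1 + 0.52 phi_2 + 4.695 phi_3 = -2.2012
Gaussian elimination:
  R2 <- R2 - (0.52/4.695) R1 = R2 - (0.110756) R1:  4.637407 phi_2 + 0.740515 phi_3 = -2.048593
  R3 <- R3 - (-1.991/4.695) R1 = R3 - (-0.424068) R1:  0.740515 phi_2 + 3.85068 phi_3 = -1.980685
  R3 <- R3 - (0.740515/4.637407) R2 = R3 - (0.159683) R2:  3.732433 phi_3 = -1.653559
Back-substitution:
  phi_hat_3 = -1.653559 / 3.732433 = -0.443024
  phi_hat_2 = (-2.048593 - (0.740515)(-0.443024)) / 4.637407 = -0.371011
  phi_hat_1 = (0.52 - (0.52)(-0.371011) - (-1.991)(-0.443024)) / 4.695 = -0.036025
So phi_hat = [-0.0360, -0.3710, -0.4430].
Therefore phi_hat_3 = -0.4430.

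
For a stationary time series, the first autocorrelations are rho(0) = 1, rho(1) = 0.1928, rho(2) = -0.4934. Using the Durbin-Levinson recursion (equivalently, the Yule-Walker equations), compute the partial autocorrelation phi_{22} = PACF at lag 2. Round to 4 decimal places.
\phi_{22} = -0.5511

The PACF at lag k is phi_{kk}, the last component of the solution
to the Yule-Walker system G_k phi = r_k where
  (G_k)_{ij} = rho(|i - j|), (r_k)_i = rho(i), i,j = 1..k.
Equivalently, Durbin-Levinson gives phi_{kk} iteratively:
  phi_{11} = rho(1)
  phi_{kk} = [rho(k) - sum_{j=1..k-1} phi_{k-1,j} rho(k-j)]
            / [1 - sum_{j=1..k-1} phi_{k-1,j} rho(j)],
  phi_{k,j} = phi_{k-1,j} - phi_{kk} phi_{k-1,k-j},  j = 1..k-1.
Step k = 1:
  phi_11 = rho(1) = 0.1928.
Step k = 2:
  phi_22 = [rho(2) - phi_11 rho(1)] / [1 - phi_11 rho(1)] = [-0.4934 - (0.1928)(0.1928)] / [1 - (0.1928)(0.1928)]
         = -0.53057184 / 0.96282816 = -0.5511.
Therefore phi_{22} = -0.5511.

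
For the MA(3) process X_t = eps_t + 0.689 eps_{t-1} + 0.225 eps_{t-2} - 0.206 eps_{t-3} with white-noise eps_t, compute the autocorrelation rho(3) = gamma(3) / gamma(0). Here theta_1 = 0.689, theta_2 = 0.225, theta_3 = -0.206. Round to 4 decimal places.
\rho(3) = -0.1314

For an MA(q) process with theta_0 = 1, the autocovariance is
  gamma(k) = sigma^2 * sum_{i=0..q-k} theta_i * theta_{i+k},
and rho(k) = gamma(k) / gamma(0). Sigma^2 cancels.
  numerator   = (1)*(-0.206) = -0.206.
  denominator = (1)^2 + (0.689)^2 + (0.225)^2 + (-0.206)^2 = 1.567782.
  rho(3) = -0.206 / 1.567782 = -0.1314.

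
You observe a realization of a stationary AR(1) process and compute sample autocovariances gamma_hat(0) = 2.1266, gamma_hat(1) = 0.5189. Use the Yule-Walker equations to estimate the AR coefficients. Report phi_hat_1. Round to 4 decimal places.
\hat\phi_{1} = 0.2440

The Yule-Walker equations for an AR(p) process read, in matrix form,
  Gamma_p phi = r_p,   with   (Gamma_p)_{ij} = gamma(|i - j|),
                       (r_p)_i = gamma(i),   i,j = 1..p.
Substitute the sample gammas (Toeplitz matrix and right-hand side of size 1):
  Gamma_p = [[2.1266]]
  r_p     = [0.5189]
With p = 1 this is the single equation gamma(0) phi_1 = gamma(1):
  phi_hat_1 = gamma(1) / gamma(0) = 0.5189 / 2.1266 = 0.2440.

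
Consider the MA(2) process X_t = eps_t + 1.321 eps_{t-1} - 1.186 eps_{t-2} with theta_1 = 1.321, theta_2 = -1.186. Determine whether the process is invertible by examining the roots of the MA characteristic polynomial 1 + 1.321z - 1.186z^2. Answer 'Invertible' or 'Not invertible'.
\text{Not invertible}

The MA(q) characteristic polynomial is P(z) = 1 + 1.321z - 1.186z^2.
Invertibility requires all roots to lie outside the unit circle, i.e. |z| > 1 for every root.
Set 1 + (1.321) z + (-1.186) z^2 = 0, i.e. a z^2 + b z + c = 0 with a = -1.186, b = 1.321, c = 1.
Discriminant D = b^2 - 4ac = (1.321)^2 - 4*(-1.186)*1 = 1.745041 - (-4.744) = 6.489041.
D >= 0, so the roots are real: z = (-b +/- sqrt(D)) / (2a) = (-1.321 +/- 2.54736) / (-2.372).
  z_1 = (-1.321 + 2.54736) / (-2.372) = -0.517,   |z_1| = 0.517.
  z_2 = (-1.321 - 2.54736) / (-2.372) = 1.6308,   |z_2| = 1.6308.
Moduli of all roots: 0.5170, 1.6308.
All moduli strictly greater than 1? No.
Verdict: Not invertible.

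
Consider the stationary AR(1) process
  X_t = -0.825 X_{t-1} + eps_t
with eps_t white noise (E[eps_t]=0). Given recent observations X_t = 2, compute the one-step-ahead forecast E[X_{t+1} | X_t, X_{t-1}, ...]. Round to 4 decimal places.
E[X_{t+1} \mid \mathcal F_t] = -1.6500

For an AR(p) model X_t = c + sum_i phi_i X_{t-i} + eps_t, the
one-step-ahead conditional mean is
  E[X_{t+1} | X_t, ...] = c + sum_i phi_i X_{t+1-i}.
Substitute known values:
  E[X_{t+1} | ...] = (-0.825) * (2)
                   = -1.6500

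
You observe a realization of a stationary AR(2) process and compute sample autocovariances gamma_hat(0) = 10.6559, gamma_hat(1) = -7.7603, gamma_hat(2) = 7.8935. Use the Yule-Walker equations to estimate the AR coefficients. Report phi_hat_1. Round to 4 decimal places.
\hat\phi_{1} = -0.4020

The Yule-Walker equations for an AR(p) process read, in matrix form,
  Gamma_p phi = r_p,   with   (Gamma_p)_{ij} = gamma(|i - j|),
                       (r_p)_i = gamma(i),   i,j = 1..p.
Substitute the sample gammas (Toeplitz matrix and right-hand side of size 2):
  Gamma_p = [[10.6559, -7.7603], [-7.7603, 10.6559]]
  r_p     = [-7.7603, 7.8935]
Written out:
  10.6559 phi_1 - 7.7603 phi_2 = -7.7603
  -7.7603 phi_1 + 10.6559 phi_2 = 7.8935
Solve by Cramer's rule:
  det = gamma(0)^2 - gamma(1)^2 = (10.6559)^2 - (-7.7603)^2 = 113.54820481 - 60.22225609 = 53.32594872
  phi_hat_1 = [gamma(1) gamma(0) - gamma(1) gamma(2)] / det = [(-7.7603)(10.6559) - (-7.7603)(7.8935)] / 53.32594872 = -21.43705272 / 53.32594872 = -0.402
  phi_hat_2 = [gamma(0) gamma(2) - gamma(1)^2] / det = [(10.6559)(7.8935) - (-7.7603)^2] / 53.32594872 = 23.89009056 / 53.32594872 = 0.448
So phi_hat = [-0.4020, 0.4480].
Therefore phi_hat_1 = -0.4020.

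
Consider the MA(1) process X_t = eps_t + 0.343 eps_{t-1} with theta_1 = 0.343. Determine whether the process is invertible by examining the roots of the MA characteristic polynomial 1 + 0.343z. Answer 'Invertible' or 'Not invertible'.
\text{Invertible}

The MA(q) characteristic polynomial is P(z) = 1 + 0.343z.
Invertibility requires all roots to lie outside the unit circle, i.e. |z| > 1 for every root.
This is linear in z: 1 + (0.343) z = 0  =>  z = -1/(0.343) = -2.915452,  |z| = 2.915452.
Moduli of all roots: 2.9155.
All moduli strictly greater than 1? Yes.
Verdict: Invertible.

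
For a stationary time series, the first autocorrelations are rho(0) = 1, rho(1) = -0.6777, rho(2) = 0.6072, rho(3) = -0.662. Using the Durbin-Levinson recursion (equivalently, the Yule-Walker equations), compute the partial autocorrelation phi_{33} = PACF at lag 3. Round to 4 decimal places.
\phi_{33} = -0.3552

The PACF at lag k is phi_{kk}, the last component of the solution
to the Yule-Walker system G_k phi = r_k where
  (G_k)_{ij} = rho(|i - j|), (r_k)_i = rho(i), i,j = 1..k.
Equivalently, Durbin-Levinson gives phi_{kk} iteratively:
  phi_{11} = rho(1)
  phi_{kk} = [rho(k) - sum_{j=1..k-1} phi_{k-1,j} rho(k-j)]
            / [1 - sum_{j=1..k-1} phi_{k-1,j} rho(j)],
  phi_{k,j} = phi_{k-1,j} - phi_{kk} phi_{k-1,k-j},  j = 1..k-1.
Step k = 1:
  phi_11 = rho(1) = -0.6777.
Step k = 2:
  phi_22 = [rho(2) - phi_11 rho(1)] / [1 - phi_11 rho(1)] = [0.6072 - (-0.6777)(-0.6777)] / [1 - (-0.6777)(-0.6777)]
         = 0.14792271 / 0.54072271 = 0.273565.
  Update: phi_21 = phi_11 - phi_22 phi_11 = -0.6777 - (0.273565)(-0.6777) = -0.492305.
Step k = 3:
  phi_33 = [rho(3) - phi_21 rho(2) - phi_22 rho(1)] / [1 - phi_21 rho(1) - phi_22 rho(2)]
    numerator   = -0.662 - (-0.492305)(0.6072) - (0.273565)(-0.6777) = -0.17767745
    denominator = 1 - (-0.492305)(-0.6777) - (0.273565)(0.6072) = 0.50025626
  phi_33 = -0.17767745 / 0.50025626 = -0.3552.
Therefore phi_{33} = -0.3552.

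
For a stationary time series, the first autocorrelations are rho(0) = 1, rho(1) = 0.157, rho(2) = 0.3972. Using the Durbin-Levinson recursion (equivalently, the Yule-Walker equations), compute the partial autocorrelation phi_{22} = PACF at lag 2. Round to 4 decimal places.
\phi_{22} = 0.3820

The PACF at lag k is phi_{kk}, the last component of the solution
to the Yule-Walker system G_k phi = r_k where
  (G_k)_{ij} = rho(|i - j|), (r_k)_i = rho(i), i,j = 1..k.
Equivalently, Durbin-Levinson gives phi_{kk} iteratively:
  phi_{11} = rho(1)
  phi_{kk} = [rho(k) - sum_{j=1..k-1} phi_{k-1,j} rho(k-j)]
            / [1 - sum_{j=1..k-1} phi_{k-1,j} rho(j)],
  phi_{k,j} = phi_{k-1,j} - phi_{kk} phi_{k-1,k-j},  j = 1..k-1.
Step k = 1:
  phi_11 = rho(1) = 0.157.
Step k = 2:
  phi_22 = [rho(2) - phi_11 rho(1)] / [1 - phi_11 rho(1)] = [0.3972 - (0.157)(0.157)] / [1 - (0.157)(0.157)]
         = 0.372551 / 0.975351 = 0.382.
Therefore phi_{22} = 0.3820.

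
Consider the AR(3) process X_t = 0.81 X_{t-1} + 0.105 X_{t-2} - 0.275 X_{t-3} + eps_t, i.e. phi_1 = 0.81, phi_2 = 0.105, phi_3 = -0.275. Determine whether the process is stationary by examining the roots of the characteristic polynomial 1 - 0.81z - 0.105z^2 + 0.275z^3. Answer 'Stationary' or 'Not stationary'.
\text{Stationary}

The AR(p) characteristic polynomial is P(z) = 1 - 0.81z - 0.105z^2 + 0.275z^3.
Stationarity requires all roots to lie outside the unit circle, i.e. |z| > 1 for every root.
Degree 3: look for a simple real root z0 first, then factor out (1 - z/z0) and solve the remaining quadratic.
Testing z0 = -2: P(-2) = 1 + (-0.81)(-2) + (-0.105)(-2)^2 + (0.275)(-2)^3
  = 1 + (1.62) + (-0.42) + (-2.2) = 0.  So z_0 = -2 is a root, |z_0| = 2.
Divide out the factor (1 + 0.5 z) = (1 - z/z0) (since 1/z0 = -0.5):
  P(z) = (1 + 0.5 z)(1 + (-1.31) z + (0.55) z^2)
  [check: z-coef -1.31 - (-0.5) = -0.81; z^2-coef 0.55 - (-0.5)(-1.31) = -0.105; z^3-coef -(-0.5)(0.55) = 0.275.]
Remaining roots from the quadratic factor 1 + (-1.31) z + (0.55) z^2:
  Set 1 + (-1.31) z + (0.55) z^2 = 0, i.e. a z^2 + b z + c = 0 with a = 0.55, b = -1.31, c = 1.
  Discriminant D = b^2 - 4ac = (-1.31)^2 - 4*(0.55)*1 = 1.7161 - (2.2) = -0.4839.
  D < 0, so the roots are the complex-conjugate pair z = (-b +/- i sqrt(-D)) / (2a) = 1.1909 +/- 0.6324i.
  For a conjugate pair |z|^2 = z * conj(z) = (product of roots) = c/a = 1/(0.55) = 1.818182, so |z| = sqrt(1.818182) = 1.3484 for both roots.
Moduli of all roots: 2.0000, 1.3484, 1.3484.
All moduli strictly greater than 1? Yes.
Verdict: Stationary.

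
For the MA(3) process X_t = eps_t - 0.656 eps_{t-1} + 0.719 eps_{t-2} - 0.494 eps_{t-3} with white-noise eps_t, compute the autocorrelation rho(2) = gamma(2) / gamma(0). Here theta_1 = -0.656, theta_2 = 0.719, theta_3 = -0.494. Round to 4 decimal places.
\rho(2) = 0.4760

For an MA(q) process with theta_0 = 1, the autocovariance is
  gamma(k) = sigma^2 * sum_{i=0..q-k} theta_i * theta_{i+k},
and rho(k) = gamma(k) / gamma(0). Sigma^2 cancels.
  numerator   = (1)*(0.719) + (-0.656)*(-0.494) = 1.043064.
  denominator = (1)^2 + (-0.656)^2 + (0.719)^2 + (-0.494)^2 = 2.191333.
  rho(2) = 1.043064 / 2.191333 = 0.4760.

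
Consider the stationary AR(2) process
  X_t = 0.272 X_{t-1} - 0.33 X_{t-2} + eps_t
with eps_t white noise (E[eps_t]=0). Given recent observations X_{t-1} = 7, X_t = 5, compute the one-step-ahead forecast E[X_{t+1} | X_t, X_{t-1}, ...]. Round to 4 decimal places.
E[X_{t+1} \mid \mathcal F_t] = -0.9500

For an AR(p) model X_t = c + sum_i phi_i X_{t-i} + eps_t, the
one-step-ahead conditional mean is
  E[X_{t+1} | X_t, ...] = c + sum_i phi_i X_{t+1-i}.
Substitute known values:
  E[X_{t+1} | ...] = (0.272) * (5) + (-0.33) * (7)
                   = -0.9500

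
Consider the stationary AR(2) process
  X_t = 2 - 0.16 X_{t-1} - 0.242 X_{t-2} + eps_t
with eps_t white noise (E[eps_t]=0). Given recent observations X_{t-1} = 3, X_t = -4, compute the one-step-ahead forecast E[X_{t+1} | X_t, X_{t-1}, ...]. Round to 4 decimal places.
E[X_{t+1} \mid \mathcal F_t] = 1.9140

For an AR(p) model X_t = c + sum_i phi_i X_{t-i} + eps_t, the
one-step-ahead conditional mean is
  E[X_{t+1} | X_t, ...] = c + sum_i phi_i X_{t+1-i}.
Substitute known values:
  E[X_{t+1} | ...] = 2 + (-0.16) * (-4) + (-0.242) * (3)
                   = 1.9140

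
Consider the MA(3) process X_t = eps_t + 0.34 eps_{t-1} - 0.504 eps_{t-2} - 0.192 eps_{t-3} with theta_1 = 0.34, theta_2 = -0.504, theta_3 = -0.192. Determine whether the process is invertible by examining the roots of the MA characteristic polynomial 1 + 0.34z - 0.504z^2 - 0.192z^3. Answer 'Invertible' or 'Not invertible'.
\text{Invertible}

The MA(q) characteristic polynomial is P(z) = 1 + 0.34z - 0.504z^2 - 0.192z^3.
Invertibility requires all roots to lie outside the unit circle, i.e. |z| > 1 for every root.
Degree 3: look for a simple real root z0 first, then factor out (1 - z/z0) and solve the remaining quadratic.
Testing z0 = -2.5: P(-2.5) = 1 + (0.34)(-2.5) + (-0.504)(-2.5)^2 + (-0.192)(-2.5)^3
  = 1 + (-0.85) + (-3.15) + (3) = 0.  So z_0 = -2.5 is a root, |z_0| = 2.5.
Divide out the factor (1 + 0.4 z) = (1 - z/z0) (since 1/z0 = -0.4):
  P(z) = (1 + 0.4 z)(1 + (-0.06) z + (-0.48) z^2)
  [check: z-coef -0.06 - (-0.4) = 0.34; z^2-coef -0.48 - (-0.4)(-0.06) = -0.504; z^3-coef -(-0.4)(-0.48) = -0.192.]
Remaining roots from the quadratic factor 1 + (-0.06) z + (-0.48) z^2:
  Set 1 + (-0.06) z + (-0.48) z^2 = 0, i.e. a z^2 + b z + c = 0 with a = -0.48, b = -0.06, c = 1.
  Discriminant D = b^2 - 4ac = (-0.06)^2 - 4*(-0.48)*1 = 0.0036 - (-1.92) = 1.9236.
  D >= 0, so the roots are real: z = (-b +/- sqrt(D)) / (2a) = (0.06 +/- 1.386939) / (-0.96).
    z_1 = (0.06 + 1.386939) / (-0.96) = -1.5072,   |z_1| = 1.5072.
    z_2 = (0.06 - 1.386939) / (-0.96) = 1.3822,   |z_2| = 1.3822.
Moduli of all roots: 2.5000, 1.5072, 1.3822.
All moduli strictly greater than 1? Yes.
Verdict: Invertible.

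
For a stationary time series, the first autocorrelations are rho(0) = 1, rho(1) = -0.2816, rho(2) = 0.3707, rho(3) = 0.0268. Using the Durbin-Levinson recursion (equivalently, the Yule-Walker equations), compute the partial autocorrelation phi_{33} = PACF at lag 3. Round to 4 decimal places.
\phi_{33} = 0.2260

The PACF at lag k is phi_{kk}, the last component of the solution
to the Yule-Walker system G_k phi = r_k where
  (G_k)_{ij} = rho(|i - j|), (r_k)_i = rho(i), i,j = 1..k.
Equivalently, Durbin-Levinson gives phi_{kk} iteratively:
  phi_{11} = rho(1)
  phi_{kk} = [rho(k) - sum_{j=1..k-1} phi_{k-1,j} rho(k-j)]
            / [1 - sum_{j=1..k-1} phi_{k-1,j} rho(j)],
  phi_{k,j} = phi_{k-1,j} - phi_{kk} phi_{k-1,k-j},  j = 1..k-1.
Step k = 1:
  phi_11 = rho(1) = -0.2816.
Step k = 2:
  phi_22 = [rho(2) - phi_11 rho(1)] / [1 - phi_11 rho(1)] = [0.3707 - (-0.2816)(-0.2816)] / [1 - (-0.2816)(-0.2816)]
         = 0.29140144 / 0.92070144 = 0.316499.
  Update: phi_21 = phi_11 - phi_22 phi_11 = -0.2816 - (0.316499)(-0.2816) = -0.192474.
Step k = 3:
  phi_33 = [rho(3) - phi_21 rho(2) - phi_22 rho(1)] / [1 - phi_21 rho(1) - phi_22 rho(2)]
    numerator   = 0.0268 - (-0.192474)(0.3707) - (0.316499)(-0.2816) = 0.18727625
    denominator = 1 - (-0.192474)(-0.2816) - (0.316499)(0.3707) = 0.82847306
  phi_33 = 0.18727625 / 0.82847306 = 0.226.
Therefore phi_{33} = 0.2260.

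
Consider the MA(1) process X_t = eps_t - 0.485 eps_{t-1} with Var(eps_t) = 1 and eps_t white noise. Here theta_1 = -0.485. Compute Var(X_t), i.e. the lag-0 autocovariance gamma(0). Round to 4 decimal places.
\gamma(0) = 1.2352

For an MA(q) process X_t = eps_t + sum_i theta_i eps_{t-i} with
Var(eps_t) = sigma^2, the variance is
  gamma(0) = sigma^2 * (1 + sum_i theta_i^2).
  sum_i theta_i^2 = (-0.485)^2 = 0.235225.
  gamma(0) = 1 * (1 + 0.235225) = 1 * 1.235225 = 1.235225, which rounds to 1.2352.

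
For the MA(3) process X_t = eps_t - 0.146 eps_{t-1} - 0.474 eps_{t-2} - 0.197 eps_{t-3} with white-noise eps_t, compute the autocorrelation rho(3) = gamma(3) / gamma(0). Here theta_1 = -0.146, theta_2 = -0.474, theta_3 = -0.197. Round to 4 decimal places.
\rho(3) = -0.1533

For an MA(q) process with theta_0 = 1, the autocovariance is
  gamma(k) = sigma^2 * sum_{i=0..q-k} theta_i * theta_{i+k},
and rho(k) = gamma(k) / gamma(0). Sigma^2 cancels.
  numerator   = (1)*(-0.197) = -0.197.
  denominator = (1)^2 + (-0.146)^2 + (-0.474)^2 + (-0.197)^2 = 1.284801.
  rho(3) = -0.197 / 1.284801 = -0.1533.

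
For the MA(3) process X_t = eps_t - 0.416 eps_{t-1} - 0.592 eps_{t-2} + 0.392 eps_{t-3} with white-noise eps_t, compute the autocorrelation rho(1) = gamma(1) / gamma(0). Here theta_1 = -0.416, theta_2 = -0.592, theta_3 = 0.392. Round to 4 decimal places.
\rho(1) = -0.2396

For an MA(q) process with theta_0 = 1, the autocovariance is
  gamma(k) = sigma^2 * sum_{i=0..q-k} theta_i * theta_{i+k},
and rho(k) = gamma(k) / gamma(0). Sigma^2 cancels.
  numerator   = (1)*(-0.416) + (-0.416)*(-0.592) + (-0.592)*(0.392) = -0.401792.
  denominator = (1)^2 + (-0.416)^2 + (-0.592)^2 + (0.392)^2 = 1.677184.
  rho(1) = -0.401792 / 1.677184 = -0.2396.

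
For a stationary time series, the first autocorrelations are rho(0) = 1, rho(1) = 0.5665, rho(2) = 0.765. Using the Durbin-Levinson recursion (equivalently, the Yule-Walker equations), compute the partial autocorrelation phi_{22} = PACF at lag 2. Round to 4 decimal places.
\phi_{22} = 0.6539

The PACF at lag k is phi_{kk}, the last component of the solution
to the Yule-Walker system G_k phi = r_k where
  (G_k)_{ij} = rho(|i - j|), (r_k)_i = rho(i), i,j = 1..k.
Equivalently, Durbin-Levinson gives phi_{kk} iteratively:
  phi_{11} = rho(1)
  phi_{kk} = [rho(k) - sum_{j=1..k-1} phi_{k-1,j} rho(k-j)]
            / [1 - sum_{j=1..k-1} phi_{k-1,j} rho(j)],
  phi_{k,j} = phi_{k-1,j} - phi_{kk} phi_{k-1,k-j},  j = 1..k-1.
Step k = 1:
  phi_11 = rho(1) = 0.5665.
Step k = 2:
  phi_22 = [rho(2) - phi_11 rho(1)] / [1 - phi_11 rho(1)] = [0.765 - (0.5665)(0.5665)] / [1 - (0.5665)(0.5665)]
         = 0.44407775 / 0.67907775 = 0.6539.
Therefore phi_{22} = 0.6539.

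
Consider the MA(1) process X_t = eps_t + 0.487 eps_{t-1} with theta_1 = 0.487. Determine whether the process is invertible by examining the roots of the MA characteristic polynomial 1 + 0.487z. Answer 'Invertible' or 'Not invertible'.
\text{Invertible}

The MA(q) characteristic polynomial is P(z) = 1 + 0.487z.
Invertibility requires all roots to lie outside the unit circle, i.e. |z| > 1 for every root.
This is linear in z: 1 + (0.487) z = 0  =>  z = -1/(0.487) = -2.053388,  |z| = 2.053388.
Moduli of all roots: 2.0534.
All moduli strictly greater than 1? Yes.
Verdict: Invertible.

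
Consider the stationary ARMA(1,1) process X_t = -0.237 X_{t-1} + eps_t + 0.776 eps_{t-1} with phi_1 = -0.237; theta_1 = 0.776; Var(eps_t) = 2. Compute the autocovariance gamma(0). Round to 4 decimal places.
\gamma(0) = 2.6156

Multiply the model equation by X_{t-k} and take expectations. With theta_0 = psi_0 = 1 and psi_j the MA(infinity) weights, this gives
  gamma(k) - sum_i phi_i gamma(k-i) = c_k,
  c_k = sigma^2 * sum_{j=k..q} theta_j psi_{j-k}   (c_k = 0 for k > q),
using gamma(-m) = gamma(m).
psi-weights needed (psi_j = theta_j + sum_i phi_i psi_{j-i}):
  psi_1 = theta_1 + phi_1 = 0.776 + (-0.237) = 0.539
Right-hand sides:
  c_0 = sigma^2 (1 + theta_1 psi_1) = 2 * (1 + (0.776)(0.539)) = 2 * 1.418264 = 2.836528
  c_1 = sigma^2 theta_1 = 2 * (0.776) = 1.552
  c_2 = 0
Equations for k = 0 and k = 1 (AR order 1):
  gamma(0) = phi_1 gamma(1) + c_0
  gamma(1) = phi_1 gamma(0) + c_1
Substituting the second into the first: gamma(0) (1 - phi_1^2) = c_0 + phi_1 c_1, so
  gamma(0) = (c_0 + phi_1 c_1) / (1 - phi_1^2) = (2.836528 + (-0.237)(1.552)) / (1 - (-0.237)^2) = 2.468704 / 0.943831 = 2.615621.
Therefore gamma(0) = 2.6156 (to 4 decimal places).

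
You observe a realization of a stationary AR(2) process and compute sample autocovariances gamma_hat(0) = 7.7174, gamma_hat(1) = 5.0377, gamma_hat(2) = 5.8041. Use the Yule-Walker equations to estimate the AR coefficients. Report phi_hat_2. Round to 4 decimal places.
\hat\phi_{2} = 0.5680

The Yule-Walker equations for an AR(p) process read, in matrix form,
  Gamma_p phi = r_p,   with   (Gamma_p)_{ij} = gamma(|i - j|),
                       (r_p)_i = gamma(i),   i,j = 1..p.
Substitute the sample gammas (Toeplitz matrix and right-hand side of size 2):
  Gamma_p = [[7.7174, 5.0377], [5.0377, 7.7174]]
  r_p     = [5.0377, 5.8041]
Written out:
  7.7174 phi_1 + 5.0377 phi_2 = 5.0377
  5.0377 phi_1 + 7.7174 phi_2 = 5.8041
Solve by Cramer's rule:
  det = gamma(0)^2 - gamma(1)^2 = (7.7174)^2 - (5.0377)^2 = 59.55826276 - 25.37842129 = 34.17984147
  phi_hat_1 = [gamma(1) gamma(0) - gamma(1) gamma(2)] / det = [(5.0377)(7.7174) - (5.0377)(5.8041)] / 34.17984147 = 9.63863141 / 34.17984147 = 0.282
  phi_hat_2 = [gamma(0) gamma(2) - gamma(1)^2] / det = [(7.7174)(5.8041) - (5.0377)^2] / 34.17984147 = 19.41414005 / 34.17984147 = 0.568
So phi_hat = [0.2820, 0.5680].
Therefore phi_hat_2 = 0.5680.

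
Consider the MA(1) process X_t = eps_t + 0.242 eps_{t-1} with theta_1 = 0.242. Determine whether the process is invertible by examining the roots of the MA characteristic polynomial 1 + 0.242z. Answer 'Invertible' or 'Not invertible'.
\text{Invertible}

The MA(q) characteristic polynomial is P(z) = 1 + 0.242z.
Invertibility requires all roots to lie outside the unit circle, i.e. |z| > 1 for every root.
This is linear in z: 1 + (0.242) z = 0  =>  z = -1/(0.242) = -4.132231,  |z| = 4.132231.
Moduli of all roots: 4.1322.
All moduli strictly greater than 1? Yes.
Verdict: Invertible.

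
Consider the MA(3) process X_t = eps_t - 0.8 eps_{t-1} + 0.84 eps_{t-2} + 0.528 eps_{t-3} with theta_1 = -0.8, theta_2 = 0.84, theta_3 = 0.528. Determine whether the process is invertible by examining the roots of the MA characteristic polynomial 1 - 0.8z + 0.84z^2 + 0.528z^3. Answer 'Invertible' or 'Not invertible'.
\text{Not invertible}

The MA(q) characteristic polynomial is P(z) = 1 - 0.8z + 0.84z^2 + 0.528z^3.
Invertibility requires all roots to lie outside the unit circle, i.e. |z| > 1 for every root.
Degree 3: look for a simple real root z0 first, then factor out (1 - z/z0) and solve the remaining quadratic.
Testing z0 = -2.5: P(-2.5) = 1 + (-0.8)(-2.5) + (0.84)(-2.5)^2 + (0.528)(-2.5)^3
  = 1 + (2) + (5.25) + (-8.25) = 0.  So z_0 = -2.5 is a root, |z_0| = 2.5.
Divide out the factor (1 + 0.4 z) = (1 - z/z0) (since 1/z0 = -0.4):
  P(z) = (1 + 0.4 z)(1 + (-1.2) z + (1.32) z^2)
  [check: z-coef -1.2 - (-0.4) = -0.8; z^2-coef 1.32 - (-0.4)(-1.2) = 0.84; z^3-coef -(-0.4)(1.32) = 0.528.]
Remaining roots from the quadratic factor 1 + (-1.2) z + (1.32) z^2:
  Set 1 + (-1.2) z + (1.32) z^2 = 0, i.e. a z^2 + b z + c = 0 with a = 1.32, b = -1.2, c = 1.
  Discriminant D = b^2 - 4ac = (-1.2)^2 - 4*(1.32)*1 = 1.44 - (5.28) = -3.84.
  D < 0, so the roots are the complex-conjugate pair z = (-b +/- i sqrt(-D)) / (2a) = 0.4545 +/- 0.7423i.
  For a conjugate pair |z|^2 = z * conj(z) = (product of roots) = c/a = 1/(1.32) = 0.757576, so |z| = sqrt(0.757576) = 0.8704 for both roots.
Moduli of all roots: 2.5000, 0.8704, 0.8704.
All moduli strictly greater than 1? No.
Verdict: Not invertible.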